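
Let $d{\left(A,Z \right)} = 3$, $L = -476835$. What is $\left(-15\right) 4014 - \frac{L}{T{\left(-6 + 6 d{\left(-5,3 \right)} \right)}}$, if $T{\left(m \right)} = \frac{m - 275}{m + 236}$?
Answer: $- \frac{134090310}{263} \approx -5.0985 \cdot 10^{5}$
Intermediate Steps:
$T{\left(m \right)} = \frac{-275 + m}{236 + m}$
$\left(-15\right) 4014 - \frac{L}{T{\left(-6 + 6 d{\left(-5,3 \right)} \right)}} = \left(-15\right) 4014 - - \frac{476835}{\frac{1}{236 + \left(-6 + 6 \cdot 3\right)} \left(-275 + \left(-6 + 6 \cdot 3\right)\right)} = -60210 - - \frac{476835}{\frac{1}{236 + \left(-6 + 18\right)} \left(-275 + \left(-6 + 18\right)\right)} = -60210 - - \frac{476835}{\frac{1}{236 + 12} \left(-275 + 12\right)} = -60210 - - \frac{476835}{\frac{1}{248} \left(-263\right)} = -60210 - - \frac{476835}{- \frac{263}{248}} = -60210 - \left(-476835\right) \left(- \frac{248}{263}\right) = -60210 - \frac{118255080}{263} = - \frac{134090310}{263}$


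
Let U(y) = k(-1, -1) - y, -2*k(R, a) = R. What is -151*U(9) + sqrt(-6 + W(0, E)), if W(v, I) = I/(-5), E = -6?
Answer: 2567/2 + 2*I*sqrt(30)/5 ≈ 1283.5 + 2.1909*I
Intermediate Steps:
W(v, I) = -I/5 (W(v, I) = I*(-1/5) = -I/5)
k(R, a) = -R/2
U(y) = 1/2 - y (U(y) = -1/2*(-1) - y = 1/2 - y)
-151*U(9) + sqrt(-6 + W(0, E)) = -151*(1/2 - 1*9) + sqrt(-6 - 1/5*(-6)) = -151*(1/2 - 9) + sqrt(-6 + 6/5) = -151*(-17/2) + sqrt(-24/5) = 2567/2 + 2*I*sqrt(30)/5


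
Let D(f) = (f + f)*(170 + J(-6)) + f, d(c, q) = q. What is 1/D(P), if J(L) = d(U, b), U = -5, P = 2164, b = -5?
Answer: 1/716284 ≈ 1.3961e-6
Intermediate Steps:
J(L) = -5
D(f) = 331*f (D(f) = (f + f)*(170 - 5) + f = (2*f)*165 + f = 330*f + f = 331*f)
1/D(P) = 1/(331*2164) = 1/716284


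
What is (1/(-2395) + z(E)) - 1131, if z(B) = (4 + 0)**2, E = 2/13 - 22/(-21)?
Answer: -2670426/2395 ≈ -1115.0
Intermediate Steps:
E = 328/273 (E = 2*(1/13) - 22*(-1/21) = 2/13 + 22/21 = 328/273 ≈ 1.2015)
z(B) = 16 (z(B) = 4**2 = 16)
(1/(-2395) + z(E)) - 1131 = (1/(-2395) + 16) - 1131 = (-1/2395 + 16) - 1131 = 38319/2395 - 1131 = -2670426/2395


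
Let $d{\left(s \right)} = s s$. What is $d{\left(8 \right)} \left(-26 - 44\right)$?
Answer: $-4480$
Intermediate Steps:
$d{\left(s \right)} = s^{2}$
$d{\left(8 \right)} \left(-26 - 44\right) = 8^{2} \left(-26 - 44\right) = 64 \left(-70\right) = -4480$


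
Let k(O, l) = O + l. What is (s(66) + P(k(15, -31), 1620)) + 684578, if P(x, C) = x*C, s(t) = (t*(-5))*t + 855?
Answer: 637733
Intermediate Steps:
s(t) = 855 - 5*t² (s(t) = (-5*t)*t + 855 = -5*t² + 855 = 855 - 5*t²)
P(x, C) = C*x
(s(66) + P(k(15, -31), 1620)) + 684578 = ((855 - 5*66²) + 1620*(15 - 31)) + 684578 = ((855 - 5*4356) + 1620*(-16)) + 684578 = ((855 - 21780) - 25920) + 684578 = (-20925 - 25920) + 684578 = -46845 + 684578 = 637733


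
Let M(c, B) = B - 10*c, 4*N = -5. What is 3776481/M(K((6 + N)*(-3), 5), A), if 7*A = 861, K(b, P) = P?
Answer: 3776481/73 ≈ 51733.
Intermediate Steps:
N = -5/4 (N = (¼)*(-5) = -5/4 ≈ -1.2500)
A = 123 (A = (⅐)*861 = 123)
3776481/M(K((6 + N)*(-3), 5), A) = 3776481/(123 - 10*5) = 3776481/(123 - 50) = 3776481/73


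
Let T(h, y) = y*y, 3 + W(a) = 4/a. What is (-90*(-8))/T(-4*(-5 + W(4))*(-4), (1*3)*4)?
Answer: 5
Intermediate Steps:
W(a) = -3 + 4/a
T(h, y) = y²
(-90*(-8))/T(-4*(-5 + W(4))*(-4), (1*3)*4) = (-90*(-8))/(((1*3)*4)²) = 720/((3*4)²) = 720/(12²) = 720/144 = 720*(1/144) = 5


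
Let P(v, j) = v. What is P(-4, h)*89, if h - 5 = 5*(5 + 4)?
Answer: -356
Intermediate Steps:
h = 50 (h = 5 + 5*(5 + 4) = 5 + 5*9 = 5 + 45 = 50)
P(-4, h)*89 = -4*89 = -356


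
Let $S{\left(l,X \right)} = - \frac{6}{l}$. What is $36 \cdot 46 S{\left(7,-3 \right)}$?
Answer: $- \frac{9936}{7} \approx -1419.4$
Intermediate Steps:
$36 \cdot 46 S{\left(7,-3 \right)} = 36 \cdot 46 \left(- \frac{6}{7}\right) = 1656 \left(\left(-6\right) \frac{1}{7}\right) = 1656 \left(- \frac{6}{7}\right) = - \frac{9936}{7}$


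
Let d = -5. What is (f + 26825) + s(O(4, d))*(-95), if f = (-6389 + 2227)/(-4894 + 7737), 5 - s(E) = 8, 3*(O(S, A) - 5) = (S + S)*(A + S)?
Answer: 77069568/2843 ≈ 27109.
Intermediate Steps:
O(S, A) = 5 + 2*S*(A + S)/3 (O(S, A) = 5 + ((S + S)*(A + S))/3 = 5 + ((2*S)*(A + S))/3 = 5 + (2*S*(A + S))/3 = 5 + 2*S*(A + S)/3)
s(E) = -3 (s(E) = 5 - 1*8 = 5 - 8 = -3)
f = -4162/2843 ≈ -1.4639
(f + 26825) + s(O(4, d))*(-95) = (-4162/2843 + 26825) - 3*(-95) = 76259313/2843 + 285 = 77069568/2843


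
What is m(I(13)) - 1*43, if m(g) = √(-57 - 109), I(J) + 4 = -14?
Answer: -43 + I*√166 ≈ -43.0 + 12.884*I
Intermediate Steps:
I(J) = -18 (I(J) = -4 - 14 = -18)
m(g) = I*√166 (m(g) = √(-166) = I*√166)
m(I(13)) - 1*43 = I*√166 - 1*43 = I*√166 - 43 = -43 + I*√166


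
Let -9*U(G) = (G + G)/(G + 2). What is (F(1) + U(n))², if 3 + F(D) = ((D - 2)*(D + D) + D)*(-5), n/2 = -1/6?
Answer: 8464/2025 ≈ 4.1798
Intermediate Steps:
n = -⅓ (n = 2*(-1/6) = 2*(-1*⅙) = 2*(-⅙) = -⅓ ≈ -0.33333)
U(G) = -2*G/(9*(2 + G)) (U(G) = -(G + G)/(9*(G + 2)) = -2*G/(9*(2 + G)))
F(D) = -3 - 5*D - 10*D*(-2 + D) (F(D) = -3 + ((D - 2)*(D + D) + D)*(-5) = -3 + ((-2 + D)*(2*D) + D)*(-5) = -3 + (2*D*(-2 + D) + D)*(-5) = -3 + (D + 2*D*(-2 + D))*(-5) = -3 + (-5*D - 10*D*(-2 + D)) = -3 - 5*D - 10*D*(-2 + D))
(F(1) + U(n))² = ((-3 - 10*1² + 15*1) - 2*(-⅓)/(18 + 9*(-⅓)))² = ((-3 - 10*1 + 15) - 2*(-⅓)/(18 - 3))² = ((-3 - 10 + 15) - 2*(-⅓)/15)² = (2 - 2*(-⅓)*1/15)² = (2 + 2/45)² = (92/45)² = 8464/2025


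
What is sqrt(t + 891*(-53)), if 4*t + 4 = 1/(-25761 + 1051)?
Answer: I*sqrt(115336894178310)/49420 ≈ 217.31*I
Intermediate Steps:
t = -98841/98840 (t = -1 + 1/(4*(-25761 + 1051)) = -1 + (1/4)/(-24710) = -1 + (1/4)*(-1/24710) = -1 - 1/98840 = -98841/98840 ≈ -1.0000)
sqrt(t + 891*(-53)) = sqrt(-98841/98840 + 891*(-53)) = sqrt(-98841/98840 - 47223) = sqrt(-4667620161/98840) = I*sqrt(115336894178310)/49420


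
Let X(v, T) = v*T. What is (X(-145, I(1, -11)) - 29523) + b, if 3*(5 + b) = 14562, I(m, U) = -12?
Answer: -22934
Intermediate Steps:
X(v, T) = T*v
b = 4849 (b = -5 + (⅓)*14562 = -5 + 4854 = 4849)
(X(-145, I(1, -11)) - 29523) + b = (-12*(-145) - 29523) + 4849 = (1740 - 29523) + 4849 = -27783 + 4849 = -22934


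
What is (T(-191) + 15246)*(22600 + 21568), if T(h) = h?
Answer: 664949240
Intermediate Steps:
(T(-191) + 15246)*(22600 + 21568) = (-191 + 15246)*(22600 + 21568) = 15055*44168 = 664949240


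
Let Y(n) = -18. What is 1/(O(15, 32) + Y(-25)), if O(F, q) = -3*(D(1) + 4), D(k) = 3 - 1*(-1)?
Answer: -1/42 ≈ -0.023810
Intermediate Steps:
D(k) = 4 (D(k) = 3 + 1 = 4)
O(F, q) = -24 (O(F, q) = -3*(4 + 4) = -3*8 = -24)
1/(O(15, 32) + Y(-25)) = 1/(-24 - 18) = 1/(-42) = -1/42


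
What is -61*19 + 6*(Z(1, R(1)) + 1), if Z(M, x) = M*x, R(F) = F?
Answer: -1147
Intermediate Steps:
-61*19 + 6*(Z(1, R(1)) + 1) = -61*19 + 6*(1*1 + 1) = -1159 + 6*(1 + 1) = -1159 + 6*2 = -1159 + 12 = -1147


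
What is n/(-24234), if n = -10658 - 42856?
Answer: 8919/4039 ≈ 2.2082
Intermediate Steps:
n = -53514
n/(-24234) = -53514/(-24234) = -53514*(-1/24234) = 8919/4039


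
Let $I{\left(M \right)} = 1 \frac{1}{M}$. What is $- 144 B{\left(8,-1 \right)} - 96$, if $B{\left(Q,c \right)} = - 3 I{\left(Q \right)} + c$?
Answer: $102$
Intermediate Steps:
$I{\left(M \right)} = \frac{1}{M}$
$B{\left(Q,c \right)} = c - \frac{3}{Q}$ ($B{\left(Q,c \right)} = - \frac{3}{Q} + c = c - \frac{3}{Q}$)
$- 144 B{\left(8,-1 \right)} - 96 = - 144 \left(-1 - \frac{3}{8}\right) - 96 = \left(-144\right) \left(- \frac{11}{8}\right) - 96 = 198 - 96 = 102$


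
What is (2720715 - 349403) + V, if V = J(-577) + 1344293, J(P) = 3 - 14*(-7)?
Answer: 3715706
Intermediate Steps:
J(P) = 101 (J(P) = 3 + 98 = 101)
V = 1344394 (V = 101 + 1344293 = 1344394)
(2720715 - 349403) + V = (2720715 - 349403) + 1344394 = 2371312 + 1344394 = 3715706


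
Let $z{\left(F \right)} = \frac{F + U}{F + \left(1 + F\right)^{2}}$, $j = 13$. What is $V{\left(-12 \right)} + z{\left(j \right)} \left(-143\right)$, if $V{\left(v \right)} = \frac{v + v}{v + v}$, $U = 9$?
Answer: $- \frac{267}{19} \approx -14.053$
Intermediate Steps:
$V{\left(v \right)} = 1$ ($V{\left(v \right)} = \frac{2 v}{2 v} = 2 v \frac{1}{2 v} = 1$)
$z{\left(F \right)} = \frac{9 + F}{F + \left(1 + F\right)^{2}}$ ($z{\left(F \right)} = \frac{F + 9}{F + \left(1 + F\right)^{2}} = \frac{9 + F}{F + \left(1 + F\right)^{2}}$)
$V{\left(-12 \right)} + z{\left(j \right)} \left(-143\right) = 1 + \frac{9 + 13}{13 + \left(1 + 13\right)^{2}} \left(-143\right) = 1 + \frac{1}{13 + 14^{2}} \cdot 22 \left(-143\right) = 1 + \frac{1}{13 + 196} \cdot 22 \left(-143\right) = 1 + \frac{1}{209} \cdot 22 \left(-143\right) = 1 + \frac{2}{19} \left(-143\right) = 1 - \frac{286}{19} = - \frac{267}{19}$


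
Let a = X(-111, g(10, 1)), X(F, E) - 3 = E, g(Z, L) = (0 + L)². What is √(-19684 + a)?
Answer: 4*I*√1230 ≈ 140.29*I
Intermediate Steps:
g(Z, L) = L²
X(F, E) = 3 + E
a = 4 (a = 3 + 1² = 3 + 1 = 4)
√(-19684 + a) = √(-19684 + 4) = √(-19680) = 4*I*√1230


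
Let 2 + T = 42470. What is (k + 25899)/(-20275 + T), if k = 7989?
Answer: 33888/22193 ≈ 1.5270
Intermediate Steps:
T = 42468 (T = -2 + 42470 = 42468)
(k + 25899)/(-20275 + T) = (7989 + 25899)/(-20275 + 42468) = 33888/22193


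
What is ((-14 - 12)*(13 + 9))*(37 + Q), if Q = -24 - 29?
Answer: 9152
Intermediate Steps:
Q = -53
((-14 - 12)*(13 + 9))*(37 + Q) = ((-14 - 12)*(13 + 9))*(37 - 53) = -26*22*(-16) = -572*(-16) = 9152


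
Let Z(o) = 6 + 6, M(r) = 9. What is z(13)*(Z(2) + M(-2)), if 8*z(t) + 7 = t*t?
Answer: 1701/4 ≈ 425.25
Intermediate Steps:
Z(o) = 12
z(t) = -7/8 + t**2/8 (z(t) = -7/8 + (t*t)/8 = -7/8 + t**2/8)
z(13)*(Z(2) + M(-2)) = (-7/8 + (1/8)*13**2)*(12 + 9) = (-7/8 + (1/8)*169)*21 = (-7/8 + 169/8)*21 = (81/4)*21 = 1701/4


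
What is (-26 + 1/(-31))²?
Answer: 651249/961 ≈ 677.68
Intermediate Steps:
(-26 + 1/(-31))² = (-26 - 1/31)² = (-807/31)² = 651249/961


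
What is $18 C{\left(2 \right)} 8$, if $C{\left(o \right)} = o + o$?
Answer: $576$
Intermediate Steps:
$C{\left(o \right)} = 2 o$
$18 C{\left(2 \right)} 8 = 18 \cdot 2 \cdot 2 \cdot 8 = 18 \cdot 4 \cdot 8 = 72 \cdot 8 = 576$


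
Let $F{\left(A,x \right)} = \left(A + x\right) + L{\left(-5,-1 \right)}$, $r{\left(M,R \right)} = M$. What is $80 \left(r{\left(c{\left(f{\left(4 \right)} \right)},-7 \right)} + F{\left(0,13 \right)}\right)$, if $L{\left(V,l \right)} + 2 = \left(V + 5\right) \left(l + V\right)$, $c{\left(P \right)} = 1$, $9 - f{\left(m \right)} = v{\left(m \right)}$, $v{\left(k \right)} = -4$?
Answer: $960$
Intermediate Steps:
$f{\left(m \right)} = 13$ ($f{\left(m \right)} = 9 - -4 = 9 + 4 = 13$)
$L{\left(V,l \right)} = -2 + \left(5 + V\right) \left(V + l\right)$ ($L{\left(V,l \right)} = -2 + \left(V + 5\right) \left(l + V\right) = -2 + \left(5 + V\right) \left(V + l\right)$)
$F{\left(A,x \right)} = -2 + A + x$ ($F{\left(A,x \right)} = \left(A + x\right) + \left(-2 + \left(-5\right)^{2} + 5 \left(-5\right) + 5 \left(-1\right) - -5\right) = \left(A + x\right) - 2 = -2 + A + x$)
$80 \left(r{\left(c{\left(f{\left(4 \right)} \right)},-7 \right)} + F{\left(0,13 \right)}\right) = 80 \left(1 + \left(-2 + 0 + 13\right)\right) = 80 \left(1 + 11\right) = 80 \cdot 12 = 960$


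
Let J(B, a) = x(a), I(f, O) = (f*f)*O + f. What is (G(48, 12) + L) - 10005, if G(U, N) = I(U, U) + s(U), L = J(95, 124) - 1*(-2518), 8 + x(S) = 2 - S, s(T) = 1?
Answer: 103024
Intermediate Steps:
x(S) = -6 - S (x(S) = -8 + (2 - S) = -6 - S)
I(f, O) = f + O*f² (I(f, O) = f²*O + f = O*f² + f = f + O*f²)
J(B, a) = -6 - a
L = 2388 (L = (-6 - 1*124) - 1*(-2518) = (-6 - 124) + 2518 = -130 + 2518 = 2388)
G(U, N) = 1 + U*(1 + U²) (G(U, N) = U*(1 + U*U) + 1 = U*(1 + U²) + 1 = 1 + U*(1 + U²))
(G(48, 12) + L) - 10005 = ((1 + 48 + 48³) + 2388) - 10005 = ((1 + 48 + 110592) + 2388) - 10005 = (110641 + 2388) - 10005 = 113029 - 10005 = 103024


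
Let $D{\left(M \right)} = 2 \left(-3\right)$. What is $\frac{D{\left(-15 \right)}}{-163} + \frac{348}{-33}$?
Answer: $- \frac{18842}{1793} \approx -10.509$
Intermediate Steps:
$D{\left(M \right)} = -6$
$\frac{D{\left(-15 \right)}}{-163} + \frac{348}{-33} = - \frac{6}{-163} + \frac{348}{-33} = \left(-6\right) \left(- \frac{1}{163}\right) + 348 \left(- \frac{1}{33}\right) = \frac{6}{163} - \frac{116}{11} = - \frac{18842}{1793}$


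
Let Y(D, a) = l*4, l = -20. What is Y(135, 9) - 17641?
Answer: -17721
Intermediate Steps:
Y(D, a) = -80 (Y(D, a) = -20*4 = -80)
Y(135, 9) - 17641 = -80 - 17641 = -17721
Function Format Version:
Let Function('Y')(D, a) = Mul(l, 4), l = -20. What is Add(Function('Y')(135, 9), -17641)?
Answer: -17721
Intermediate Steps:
Function('Y')(D, a) = -80 (Function('Y')(D, a) = Mul(-20, 4) = -80)
Add(Function('Y')(135, 9), -17641) = Add(-80, -17641) = -17721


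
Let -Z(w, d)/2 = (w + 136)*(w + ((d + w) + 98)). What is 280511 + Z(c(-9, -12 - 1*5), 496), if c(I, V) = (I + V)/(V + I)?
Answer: 117207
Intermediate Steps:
c(I, V) = 1 (c(I, V) = (I + V)/(I + V) = 1)
Z(w, d) = -2*(136 + w)*(98 + d + 2*w) (Z(w, d) = -2*(w + 136)*(w + ((d + w) + 98)) = -2*(136 + w)*(w + (98 + d + w)) = -2*(136 + w)*(98 + d + 2*w))
280511 + Z(c(-9, -12 - 1*5), 496) = 280511 + (-26656 - 740*1 - 272*496 - 4*1**2 - 2*496*1) = 280511 + (-26656 - 740 - 134912 - 4*1 - 992) = 280511 + (-26656 - 740 - 134912 - 4 - 992) = 280511 - 163304 = 117207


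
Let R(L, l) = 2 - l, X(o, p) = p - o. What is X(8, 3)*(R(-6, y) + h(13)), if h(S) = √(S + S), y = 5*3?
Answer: 65 - 5*√26 ≈ 39.505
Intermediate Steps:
y = 15
h(S) = √2*√S (h(S) = √(2*S) = √2*√S)
X(8, 3)*(R(-6, y) + h(13)) = (3 - 1*8)*((2 - 1*15) + √2*√13) = (3 - 8)*((2 - 15) + √26) = -5*(-13 + √26) = 65 - 5*√26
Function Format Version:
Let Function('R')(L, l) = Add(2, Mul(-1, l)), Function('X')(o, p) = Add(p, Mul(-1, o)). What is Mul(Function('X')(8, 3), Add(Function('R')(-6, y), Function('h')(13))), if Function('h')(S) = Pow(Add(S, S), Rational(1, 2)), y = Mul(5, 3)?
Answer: Add(65, Mul(-5, Pow(26, Rational(1, 2)))) ≈ 39.505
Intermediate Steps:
y = 15
Function('h')(S) = Mul(Pow(2, Rational(1, 2)), Pow(S, Rational(1, 2))) (Function('h')(S) = Pow(Mul(2, S), Rational(1, 2)) = Mul(Pow(2, Rational(1, 2)), Pow(S, Rational(1, 2))))
Mul(Function('X')(8, 3), Add(Function('R')(-6, y), Function('h')(13))) = Mul(Add(3, Mul(-1, 8)), Add(Add(2, Mul(-1, 15)), Mul(Pow(2, Rational(1, 2)), Pow(13, Rational(1, 2))))) = Mul(Add(3, -8), Add(Add(2, -15), Pow(26, Rational(1, 2)))) = Mul(-5, Add(-13, Pow(26, Rational(1, 2)))) = Add(65, Mul(-5, Pow(26, Rational(1, 2))))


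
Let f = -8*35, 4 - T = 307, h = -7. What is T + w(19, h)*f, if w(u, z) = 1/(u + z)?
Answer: -979/3 ≈ -326.33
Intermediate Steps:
T = -303 (T = 4 - 1*307 = 4 - 307 = -303)
f = -280
T + w(19, h)*f = -303 - 280/(19 - 7) = -303 - 280/12 = -303 + (1/12)*(-280) = -303 - 70/3 = -979/3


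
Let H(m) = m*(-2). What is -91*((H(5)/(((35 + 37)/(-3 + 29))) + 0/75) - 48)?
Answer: 84539/18 ≈ 4696.6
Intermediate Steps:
H(m) = -2*m
-91*((H(5)/(((35 + 37)/(-3 + 29))) + 0/75) - 48) = -91*(((-2*5)/(((35 + 37)/(-3 + 29))) + 0/75) - 48) = -91*((-10/(72/26) + 0*(1/75)) - 48) = -91*((-10/(72*(1/26)) + 0) - 48) = -91*((-10/36/13 + 0) - 48) = -91*((-10*13/36 + 0) - 48) = -91*((-65/18 + 0) - 48) = -91*(-65/18 - 48) = -91*(-929/18) = 84539/18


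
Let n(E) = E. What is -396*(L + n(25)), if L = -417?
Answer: 155232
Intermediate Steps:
-396*(L + n(25)) = -396*(-417 + 25) = -396*(-392) = 155232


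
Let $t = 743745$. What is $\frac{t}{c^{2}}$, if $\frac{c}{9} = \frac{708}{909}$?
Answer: $\frac{2528980915}{167088} \approx 15136.0$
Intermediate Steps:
$c = \frac{708}{101}$ ($c = 9 \cdot \frac{708}{909} = 9 \cdot 708 \cdot \frac{1}{909} = 9 \cdot \frac{236}{303} = \frac{708}{101} \approx 7.0099$)
$\frac{t}{c^{2}} = \frac{743745}{\left(\frac{708}{101}\right)^{2}} = \frac{743745}{\frac{501264}{10201}} = 743745 \cdot \frac{10201}{501264} = \frac{2528980915}{167088}$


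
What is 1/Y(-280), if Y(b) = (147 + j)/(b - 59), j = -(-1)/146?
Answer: -49494/21463 ≈ -2.3060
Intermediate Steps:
j = 1/146 (j = -(-1)/146 = -1*(-1/146) = 1/146 ≈ 0.0068493)
Y(b) = 21463/(146*(-59 + b)) (Y(b) = (147 + 1/146)/(b - 59) = 21463/(146*(-59 + b)))
1/Y(-280) = 1/(21463/(146*(-59 - 280))) = 1/((21463/146)/(-339)) = 1/((21463/146)*(-1/339)) = 1/(-21463/49494) = -49494/21463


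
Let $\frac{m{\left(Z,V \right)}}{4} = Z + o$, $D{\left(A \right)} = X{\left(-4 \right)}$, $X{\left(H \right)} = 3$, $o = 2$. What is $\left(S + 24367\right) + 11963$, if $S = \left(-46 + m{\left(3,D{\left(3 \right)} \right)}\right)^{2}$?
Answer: $37006$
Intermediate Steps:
$D{\left(A \right)} = 3$
$m{\left(Z,V \right)} = 8 + 4 Z$ ($m{\left(Z,V \right)} = 4 \left(Z + 2\right) = 4 \left(2 + Z\right) = 8 + 4 Z$)
$S = 676$ ($S = \left(-46 + \left(8 + 4 \cdot 3\right)\right)^{2} = \left(-46 + \left(8 + 12\right)\right)^{2} = \left(-46 + 20\right)^{2} = \left(-26\right)^{2} = 676$)
$\left(S + 24367\right) + 11963 = \left(676 + 24367\right) + 11963 = 25043 + 11963 = 37006$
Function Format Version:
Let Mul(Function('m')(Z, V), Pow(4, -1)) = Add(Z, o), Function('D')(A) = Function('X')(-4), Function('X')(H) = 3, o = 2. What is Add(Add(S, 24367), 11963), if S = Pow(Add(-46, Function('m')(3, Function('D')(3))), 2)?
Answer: 37006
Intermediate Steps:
Function('D')(A) = 3
Function('m')(Z, V) = Add(8, Mul(4, Z)) (Function('m')(Z, V) = Mul(4, Add(Z, 2)) = Mul(4, Add(2, Z)) = Add(8, Mul(4, Z)))
S = 676 (S = Pow(Add(-46, Add(8, Mul(4, 3))), 2) = Pow(Add(-46, Add(8, 12)), 2) = Pow(Add(-46, 20), 2) = Pow(-26, 2) = 676)
Add(Add(S, 24367), 11963) = Add(Add(676, 24367), 11963) = Add(25043, 11963) = 37006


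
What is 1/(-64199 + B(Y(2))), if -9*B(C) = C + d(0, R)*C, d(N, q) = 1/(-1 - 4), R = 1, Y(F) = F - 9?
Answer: -45/2888927 ≈ -1.5577e-5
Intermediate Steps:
Y(F) = -9 + F
d(N, q) = -⅕ (d(N, q) = 1/(-5) = -⅕)
B(C) = -4*C/45 (B(C) = -(C - C/5)/9 = -4*C/45)
1/(-64199 + B(Y(2))) = 1/(-64199 - 4*(-9 + 2)/45) = 1/(-64199 - 4/45*(-7)) = 1/(-64199 + 28/45) = 1/(-2888927/45) = -45/2888927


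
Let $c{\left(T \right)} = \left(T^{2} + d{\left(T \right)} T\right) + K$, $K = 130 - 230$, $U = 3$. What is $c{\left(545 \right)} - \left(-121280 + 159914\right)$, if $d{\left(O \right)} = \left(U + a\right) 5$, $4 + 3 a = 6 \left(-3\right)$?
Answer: $\frac{739448}{3} \approx 2.4648 \cdot 10^{5}$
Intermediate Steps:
$a = - \frac{22}{3}$ ($a = - \frac{4}{3} + \frac{6 \left(-3\right)}{3} = - \frac{4}{3} + \frac{1}{3} \left(-18\right) = - \frac{4}{3} - 6 = - \frac{22}{3} \approx -7.3333$)
$d{\left(O \right)} = - \frac{65}{3}$ ($d{\left(O \right)} = \left(3 - \frac{22}{3}\right) 5 = \left(- \frac{13}{3}\right) 5 = - \frac{65}{3}$)
$K = -100$
$c{\left(T \right)} = -100 + T^{2} - \frac{65 T}{3}$ ($c{\left(T \right)} = \left(T^{2} - \frac{65 T}{3}\right) - 100 = -100 + T^{2} - \frac{65 T}{3}$)
$c{\left(545 \right)} - \left(-121280 + 159914\right) = \left(-100 + 545^{2} - \frac{35425}{3}\right) - \left(-121280 + 159914\right) = \left(-100 + 297025 - \frac{35425}{3}\right) - 38634 = \frac{855350}{3} - 38634 = \frac{739448}{3}$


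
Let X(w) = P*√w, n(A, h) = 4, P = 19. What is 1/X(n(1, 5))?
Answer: 1/38 ≈ 0.026316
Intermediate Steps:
X(w) = 19*√w
1/X(n(1, 5)) = 1/(19*√4) = 1/(19*2) = 1/38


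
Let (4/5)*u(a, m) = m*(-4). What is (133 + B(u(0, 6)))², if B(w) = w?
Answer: 10609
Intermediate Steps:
u(a, m) = -5*m (u(a, m) = 5*(m*(-4))/4 = 5*(-4*m)/4 = -5*m)
(133 + B(u(0, 6)))² = (133 - 5*6)² = (133 - 30)² = 103² = 10609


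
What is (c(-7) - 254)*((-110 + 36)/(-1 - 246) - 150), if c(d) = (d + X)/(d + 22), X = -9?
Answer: 141470176/3705 ≈ 38184.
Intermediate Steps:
c(d) = (-9 + d)/(22 + d) (c(d) = (d - 9)/(d + 22) = (-9 + d)/(22 + d))
(c(-7) - 254)*((-110 + 36)/(-1 - 246) - 150) = ((-9 - 7)/(22 - 7) - 254)*((-110 + 36)/(-1 - 246) - 150) = (-16/15 - 254)*(-74/(-247) - 150) = ((1/15)*(-16) - 254)*(-74*(-1/247) - 150) = (-16/15 - 254)*(74/247 - 150) = -3826/15*(-36976/247) = 141470176/3705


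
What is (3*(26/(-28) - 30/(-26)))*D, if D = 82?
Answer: 5043/91 ≈ 55.418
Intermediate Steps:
(3*(26/(-28) - 30/(-26)))*D = (3*(26/(-28) - 30/(-26)))*82 = (3*(26*(-1/28) - 30*(-1/26)))*82 = (3*(-13/14 + 15/13))*82 = (3*(41/182))*82 = (123/182)*82 = 5043/91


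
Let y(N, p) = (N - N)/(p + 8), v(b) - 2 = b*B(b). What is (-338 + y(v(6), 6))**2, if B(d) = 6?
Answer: 114244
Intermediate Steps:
v(b) = 2 + 6*b (v(b) = 2 + b*6 = 2 + 6*b)
y(N, p) = 0 (y(N, p) = 0/(8 + p) = 0)
(-338 + y(v(6), 6))**2 = (-338 + 0)**2 = (-338)**2 = 114244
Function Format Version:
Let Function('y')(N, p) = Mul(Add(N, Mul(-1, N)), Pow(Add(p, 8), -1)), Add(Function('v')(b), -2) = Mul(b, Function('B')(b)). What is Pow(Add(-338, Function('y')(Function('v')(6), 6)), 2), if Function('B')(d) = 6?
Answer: 114244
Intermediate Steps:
Function('v')(b) = Add(2, Mul(6, b)) (Function('v')(b) = Add(2, Mul(b, 6)) = Add(2, Mul(6, b)))
Function('y')(N, p) = 0 (Function('y')(N, p) = Mul(0, Pow(Add(8, p), -1)) = 0)
Pow(Add(-338, Function('y')(Function('v')(6), 6)), 2) = Pow(Add(-338, 0), 2) = Pow(-338, 2) = 114244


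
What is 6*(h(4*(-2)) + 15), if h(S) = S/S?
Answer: 96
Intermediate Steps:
h(S) = 1
6*(h(4*(-2)) + 15) = 6*(1 + 15) = 6*16 = 96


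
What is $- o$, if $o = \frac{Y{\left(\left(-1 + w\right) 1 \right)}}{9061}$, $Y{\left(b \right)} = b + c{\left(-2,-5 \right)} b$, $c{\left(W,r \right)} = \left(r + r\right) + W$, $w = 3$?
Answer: $\frac{22}{9061} \approx 0.002428$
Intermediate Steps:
$c{\left(W,r \right)} = W + 2 r$ ($c{\left(W,r \right)} = 2 r + W = W + 2 r$)
$Y{\left(b \right)} = - 11 b$ ($Y{\left(b \right)} = b + \left(-2 + 2 \left(-5\right)\right) b = b + \left(-2 - 10\right) b = b - 12 b = - 11 b$)
$o = - \frac{22}{9061}$ ($o = \frac{\left(-11\right) \left(-1 + 3\right) 1}{9061} = - 11 \cdot 2 \cdot 1 \cdot \frac{1}{9061} = \left(-11\right) 2 \cdot \frac{1}{9061} = \left(-22\right) \frac{1}{9061} = - \frac{22}{9061} \approx -0.002428$)
$- o = \left(-1\right) \left(- \frac{22}{9061}\right) = \frac{22}{9061}$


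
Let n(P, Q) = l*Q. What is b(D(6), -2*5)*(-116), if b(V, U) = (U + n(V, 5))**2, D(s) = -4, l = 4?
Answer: -11600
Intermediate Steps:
n(P, Q) = 4*Q
b(V, U) = (20 + U)**2 (b(V, U) = (U + 4*5)**2 = (U + 20)**2 = (20 + U)**2)
b(D(6), -2*5)*(-116) = (20 - 2*5)**2*(-116) = (20 - 10)**2*(-116) = 10**2*(-116) = 100*(-116) = -11600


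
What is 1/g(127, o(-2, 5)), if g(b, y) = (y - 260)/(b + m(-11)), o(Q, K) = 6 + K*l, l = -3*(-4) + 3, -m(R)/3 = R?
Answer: -160/179 ≈ -0.89386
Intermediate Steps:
m(R) = -3*R
l = 15 (l = 12 + 3 = 15)
o(Q, K) = 6 + 15*K (o(Q, K) = 6 + K*15 = 6 + 15*K)
g(b, y) = (-260 + y)/(33 + b) (g(b, y) = (y - 260)/(b - 3*(-11)) = (-260 + y)/(b + 33) = (-260 + y)/(33 + b))
1/g(127, o(-2, 5)) = 1/((-260 + (6 + 15*5))/(33 + 127)) = 1/((-260 + (6 + 75))/160) = 1/((-260 + 81)/160) = 1/((1/160)*(-179)) = 1/(-179/160) = -160/179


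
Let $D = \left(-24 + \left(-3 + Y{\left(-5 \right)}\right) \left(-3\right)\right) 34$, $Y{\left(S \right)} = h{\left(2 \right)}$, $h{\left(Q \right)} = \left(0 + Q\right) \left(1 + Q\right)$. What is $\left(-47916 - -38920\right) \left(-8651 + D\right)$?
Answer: $87917908$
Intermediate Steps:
$h{\left(Q \right)} = Q \left(1 + Q\right)$
$Y{\left(S \right)} = 6$ ($Y{\left(S \right)} = 2 \left(1 + 2\right) = 2 \cdot 3 = 6$)
$D = -1122$ ($D = \left(-24 + \left(-3 + 6\right) \left(-3\right)\right) 34 = \left(-24 + 3 \left(-3\right)\right) 34 = \left(-24 - 9\right) 34 = \left(-33\right) 34 = -1122$)
$\left(-47916 - -38920\right) \left(-8651 + D\right) = \left(-47916 - -38920\right) \left(-8651 - 1122\right) = \left(-47916 + 38920\right) \left(-9773\right) = \left(-8996\right) \left(-9773\right) = 87917908$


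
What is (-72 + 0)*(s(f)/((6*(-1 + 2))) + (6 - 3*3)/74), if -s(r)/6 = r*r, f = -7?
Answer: 130644/37 ≈ 3530.9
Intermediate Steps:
s(r) = -6*r**2 (s(r) = -6*r*r = -6*r**2)
(-72 + 0)*(s(f)/((6*(-1 + 2))) + (6 - 3*3)/74) = (-72 + 0)*((-6*(-7)**2)/((6*(-1 + 2))) + (6 - 3*3)/74) = -72*((-6*49)/((6*1)) + (6 - 9)*(1/74)) = -72*(-294/6 - 3*1/74) = -72*(-294*1/6 - 3/74) = -72*(-49 - 3/74) = -72*(-3629/74) = 130644/37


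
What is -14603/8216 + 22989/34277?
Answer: -311669407/281619832 ≈ -1.1067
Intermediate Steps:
-14603/8216 + 22989/34277 = -311669407/281619832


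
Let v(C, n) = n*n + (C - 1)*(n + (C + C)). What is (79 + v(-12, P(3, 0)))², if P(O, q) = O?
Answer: 130321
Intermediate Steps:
v(C, n) = n² + (-1 + C)*(n + 2*C)
(79 + v(-12, P(3, 0)))² = (79 + (3² - 1*3 - 2*(-12) + 2*(-12)² - 12*3))² = (79 + (9 - 3 + 24 + 2*144 - 36))² = (79 + (9 - 3 + 24 + 288 - 36))² = (79 + 282)² = 361² = 130321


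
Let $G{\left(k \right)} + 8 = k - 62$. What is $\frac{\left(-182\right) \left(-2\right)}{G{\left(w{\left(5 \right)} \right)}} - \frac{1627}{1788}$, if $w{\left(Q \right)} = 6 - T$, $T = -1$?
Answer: $- \frac{35873}{5364} \approx -6.6877$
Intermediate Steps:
$w{\left(Q \right)} = 7$ ($w{\left(Q \right)} = 6 - -1 = 6 + 1 = 7$)
$G{\left(k \right)} = -70 + k$ ($G{\left(k \right)} = -8 + \left(k - 62\right) = -8 + \left(-62 + k\right) = -70 + k$)
$\frac{\left(-182\right) \left(-2\right)}{G{\left(w{\left(5 \right)} \right)}} - \frac{1627}{1788} = \frac{\left(-182\right) \left(-2\right)}{-70 + 7} - \frac{1627}{1788} = \frac{364}{-63} - \frac{1627}{1788} = 364 \left(- \frac{1}{63}\right) - \frac{1627}{1788} = - \frac{52}{9} - \frac{1627}{1788} = - \frac{35873}{5364}$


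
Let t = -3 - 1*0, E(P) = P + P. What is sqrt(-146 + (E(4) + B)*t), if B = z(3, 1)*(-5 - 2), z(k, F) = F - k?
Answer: 2*I*sqrt(53) ≈ 14.56*I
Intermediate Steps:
B = 14 (B = (1 - 1*3)*(-5 - 2) = (1 - 3)*(-7) = -2*(-7) = 14)
E(P) = 2*P
t = -3 (t = -3 + 0 = -3)
sqrt(-146 + (E(4) + B)*t) = sqrt(-146 + (2*4 + 14)*(-3)) = sqrt(-146 + (8 + 14)*(-3)) = sqrt(-146 + 22*(-3)) = sqrt(-146 - 66) = sqrt(-212) = 2*I*sqrt(53)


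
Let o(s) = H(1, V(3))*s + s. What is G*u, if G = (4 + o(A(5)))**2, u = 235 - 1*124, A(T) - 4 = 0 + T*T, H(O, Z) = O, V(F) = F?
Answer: 426684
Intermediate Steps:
A(T) = 4 + T**2 (A(T) = 4 + (0 + T*T) = 4 + (0 + T**2) = 4 + T**2)
u = 111 (u = 235 - 124 = 111)
o(s) = 2*s (o(s) = 1*s + s = s + s = 2*s)
G = 3844 (G = (4 + 2*(4 + 5**2))**2 = (4 + 2*(4 + 25))**2 = (4 + 2*29)**2 = (4 + 58)**2 = 62**2 = 3844)
G*u = 3844*111 = 426684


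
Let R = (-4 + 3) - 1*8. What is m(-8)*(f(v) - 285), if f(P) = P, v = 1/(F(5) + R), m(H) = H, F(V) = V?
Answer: 2282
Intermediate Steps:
R = -9 (R = -1 - 8 = -9)
v = -¼ (v = 1/(5 - 9) = 1/(-4) = -¼ ≈ -0.25000)
m(-8)*(f(v) - 285) = -8*(-¼ - 285) = -8*(-1141/4) = 2282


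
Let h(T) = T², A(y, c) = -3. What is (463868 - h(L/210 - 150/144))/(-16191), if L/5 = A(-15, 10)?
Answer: -13092175463/456974784 ≈ -28.650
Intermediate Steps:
L = -15 (L = 5*(-3) = -15)
(463868 - h(L/210 - 150/144))/(-16191) = (463868 - (-15/210 - 150/144)²)/(-16191) = (463868 - (-15*1/210 - 150*1/144)²)*(-1/16191) = (463868 - (-1/14 - 25/24)²)*(-1/16191) = (463868 - (-187/168)²)*(-1/16191) = (463868 - 1*34969/28224)*(-1/16191) = (463868 - 34969/28224)*(-1/16191) = (13092175463/28224)*(-1/16191) = -13092175463/456974784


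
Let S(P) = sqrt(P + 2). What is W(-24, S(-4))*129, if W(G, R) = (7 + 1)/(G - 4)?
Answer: -258/7 ≈ -36.857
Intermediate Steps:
S(P) = sqrt(2 + P)
W(G, R) = 8/(-4 + G)
W(-24, S(-4))*129 = (8/(-4 - 24))*129 = (8/(-28))*129 = (8*(-1/28))*129 = -2/7*129 = -258/7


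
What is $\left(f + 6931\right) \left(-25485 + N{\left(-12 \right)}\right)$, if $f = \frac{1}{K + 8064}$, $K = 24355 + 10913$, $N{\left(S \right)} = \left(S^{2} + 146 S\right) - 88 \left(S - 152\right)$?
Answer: $- \frac{3802529951473}{43332} \approx -8.7753 \cdot 10^{7}$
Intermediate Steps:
$N{\left(S \right)} = 13376 + S^{2} + 58 S$ ($N{\left(S \right)} = \left(S^{2} + 146 S\right) - 88 \left(-152 + S\right) = \left(S^{2} + 146 S\right) - \left(-13376 + 88 S\right) = 13376 + S^{2} + 58 S$)
$K = 35268$
$f = \frac{1}{43332}$ ($f = \frac{1}{35268 + 8064} = \frac{1}{43332} \approx 2.3078 \cdot 10^{-5}$)
$\left(f + 6931\right) \left(-25485 + N{\left(-12 \right)}\right) = \left(\frac{1}{43332} + 6931\right) \left(-25485 + \left(13376 + \left(-12\right)^{2} + 58 \left(-12\right)\right)\right) = \frac{300334093 \left(-25485 + \left(13376 + 144 - 696\right)\right)}{43332} = \frac{300334093 \left(-25485 + 12824\right)}{43332} = \frac{300334093}{43332} \left(-12661\right) = - \frac{3802529951473}{43332}$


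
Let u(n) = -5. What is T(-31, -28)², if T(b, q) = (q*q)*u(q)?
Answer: 15366400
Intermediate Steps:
T(b, q) = -5*q² (T(b, q) = (q*q)*(-5) = q²*(-5) = -5*q²)
T(-31, -28)² = (-5*(-28)²)² = (-5*784)² = (-3920)² = 15366400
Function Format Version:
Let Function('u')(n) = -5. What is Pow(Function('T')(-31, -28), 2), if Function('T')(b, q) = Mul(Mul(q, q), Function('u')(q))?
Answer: 15366400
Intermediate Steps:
Function('T')(b, q) = Mul(-5, Pow(q, 2)) (Function('T')(b, q) = Mul(Mul(q, q), -5) = Mul(Pow(q, 2), -5) = Mul(-5, Pow(q, 2)))
Pow(Function('T')(-31, -28), 2) = Pow(Mul(-5, Pow(-28, 2)), 2) = Pow(Mul(-5, 784), 2) = Pow(-3920, 2) = 15366400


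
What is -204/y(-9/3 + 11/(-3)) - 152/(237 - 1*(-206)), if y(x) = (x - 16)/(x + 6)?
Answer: -2810/443 ≈ -6.3431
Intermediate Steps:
y(x) = (-16 + x)/(6 + x)
-204/y(-9/3 + 11/(-3)) - 152/(237 - 1*(-206)) = -204*(6 + (-9/3 + 11/(-3)))/(-16 + (-9/3 + 11/(-3))) - 152/(237 - 1*(-206)) = -204*(6 + (-9*⅓ + 11*(-⅓)))/(-16 + (-9*⅓ + 11*(-⅓))) - 152/(237 + 206) = -204*(6 + (-3 - 11/3))/(-16 + (-3 - 11/3)) - 152/443 = -204*(6 - 20/3)/(-16 - 20/3) - 152*1/443 = -204/(-68/3/(-⅔)) - 152/443 = -204/((-3/2*(-68/3))) - 152/443 = -204/34 - 152/443 = -204*1/34 - 152/443 = -6 - 152/443 = -2810/443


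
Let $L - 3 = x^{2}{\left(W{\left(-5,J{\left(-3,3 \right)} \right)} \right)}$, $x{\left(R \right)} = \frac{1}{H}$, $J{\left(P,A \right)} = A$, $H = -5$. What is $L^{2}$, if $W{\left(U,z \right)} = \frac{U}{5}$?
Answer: $\frac{5776}{625} \approx 9.2416$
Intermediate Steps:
$W{\left(U,z \right)} = \frac{U}{5}$ ($W{\left(U,z \right)} = U \frac{1}{5} = \frac{U}{5}$)
$x{\left(R \right)} = - \frac{1}{5}$ ($x{\left(R \right)} = \frac{1}{-5} = - \frac{1}{5}$)
$L = \frac{76}{25}$ ($L = 3 + \left(- \frac{1}{5}\right)^{2} = 3 + \frac{1}{25} = \frac{76}{25} \approx 3.04$)
$L^{2} = \left(\frac{76}{25}\right)^{2} = \frac{5776}{625}$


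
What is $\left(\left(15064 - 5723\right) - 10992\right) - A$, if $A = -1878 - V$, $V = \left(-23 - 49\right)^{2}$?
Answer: $5411$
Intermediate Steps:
$V = 5184$ ($V = \left(-72\right)^{2} = 5184$)
$A = -7062$ ($A = -1878 - 5184 = -7062$)
$\left(\left(15064 - 5723\right) - 10992\right) - A = \left(\left(15064 - 5723\right) - 10992\right) - -7062 = \left(9341 - 10992\right) + 7062 = -1651 + 7062 = 5411$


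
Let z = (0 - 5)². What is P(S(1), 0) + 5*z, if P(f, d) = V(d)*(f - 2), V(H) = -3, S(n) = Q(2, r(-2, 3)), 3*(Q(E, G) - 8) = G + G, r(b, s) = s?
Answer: 101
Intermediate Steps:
Q(E, G) = 8 + 2*G/3 (Q(E, G) = 8 + (G + G)/3 = 8 + (2*G)/3 = 8 + 2*G/3)
S(n) = 10 (S(n) = 8 + (⅔)*3 = 8 + 2 = 10)
P(f, d) = 6 - 3*f (P(f, d) = -3*(f - 2) = -3*(-2 + f) = 6 - 3*f)
z = 25 (z = (-5)² = 25)
P(S(1), 0) + 5*z = (6 - 3*10) + 5*25 = (6 - 30) + 125 = -24 + 125 = 101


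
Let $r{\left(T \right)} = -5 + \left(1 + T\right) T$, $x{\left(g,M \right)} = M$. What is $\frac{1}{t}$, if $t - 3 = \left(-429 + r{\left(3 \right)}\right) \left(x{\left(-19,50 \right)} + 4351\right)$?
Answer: $- \frac{1}{1857219} \approx -5.3844 \cdot 10^{-7}$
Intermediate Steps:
$r{\left(T \right)} = -5 + T \left(1 + T\right)$
$t = -1857219$ ($t = 3 + \left(-429 + \left(-5 + 3 + 3^{2}\right)\right) \left(50 + 4351\right) = 3 + \left(-429 + \left(-5 + 3 + 9\right)\right) 4401 = 3 + \left(-429 + 7\right) 4401 = 3 - 1857222 = -1857219$)
$\frac{1}{t} = \frac{1}{-1857219} = - \frac{1}{1857219}$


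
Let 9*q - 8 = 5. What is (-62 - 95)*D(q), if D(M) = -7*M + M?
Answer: 4082/3 ≈ 1360.7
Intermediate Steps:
q = 13/9 (q = 8/9 + (1/9)*5 = 8/9 + 5/9 = 13/9 ≈ 1.4444)
D(M) = -6*M
(-62 - 95)*D(q) = (-62 - 95)*(-6*13/9) = -157*(-26/3) = 4082/3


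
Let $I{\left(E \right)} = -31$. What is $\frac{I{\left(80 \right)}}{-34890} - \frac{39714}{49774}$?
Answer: $- \frac{692039233}{868307430} \approx -0.797$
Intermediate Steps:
$\frac{I{\left(80 \right)}}{-34890} - \frac{39714}{49774} = - \frac{31}{-34890} - \frac{39714}{49774} = \left(-31\right) \left(- \frac{1}{34890}\right) - \frac{19857}{24887} = \frac{31}{34890} - \frac{19857}{24887} = - \frac{692039233}{868307430}$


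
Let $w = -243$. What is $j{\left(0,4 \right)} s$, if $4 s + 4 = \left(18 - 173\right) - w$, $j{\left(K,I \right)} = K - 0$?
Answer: $0$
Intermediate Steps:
$j{\left(K,I \right)} = K$ ($j{\left(K,I \right)} = K + 0 = K$)
$s = 21$ ($s = -1 + \frac{\left(18 - 173\right) - -243}{4} = -1 + \frac{\left(18 - 173\right) + 243}{4} = -1 + \frac{-155 + 243}{4} = -1 + \frac{1}{4} \cdot 88 = -1 + 22 = 21$)
$j{\left(0,4 \right)} s = 0 \cdot 21 = 0$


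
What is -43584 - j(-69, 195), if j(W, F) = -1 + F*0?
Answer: -43583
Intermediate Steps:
j(W, F) = -1 (j(W, F) = -1 + 0 = -1)
-43584 - j(-69, 195) = -43584 - 1*(-1) = -43584 + 1 = -43583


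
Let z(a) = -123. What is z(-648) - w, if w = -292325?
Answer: 292202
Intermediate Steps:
z(-648) - w = -123 - 1*(-292325) = -123 + 292325 = 292202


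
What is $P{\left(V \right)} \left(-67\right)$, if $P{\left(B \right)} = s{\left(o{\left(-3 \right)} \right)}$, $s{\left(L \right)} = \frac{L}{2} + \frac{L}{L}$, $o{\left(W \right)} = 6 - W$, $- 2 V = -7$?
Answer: $- \frac{737}{2} \approx -368.5$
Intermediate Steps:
$V = \frac{7}{2}$ ($V = \left(- \frac{1}{2}\right) \left(-7\right) = \frac{7}{2} \approx 3.5$)
$s{\left(L \right)} = 1 + \frac{L}{2}$ ($s{\left(L \right)} = L \frac{1}{2} + 1 = \frac{L}{2} + 1 = 1 + \frac{L}{2}$)
$P{\left(B \right)} = \frac{11}{2}$ ($P{\left(B \right)} = 1 + \frac{6 - -3}{2} = 1 + \frac{6 + 3}{2} = 1 + \frac{1}{2} \cdot 9 = 1 + \frac{9}{2} = \frac{11}{2}$)
$P{\left(V \right)} \left(-67\right) = \frac{11}{2} \left(-67\right) = - \frac{737}{2}$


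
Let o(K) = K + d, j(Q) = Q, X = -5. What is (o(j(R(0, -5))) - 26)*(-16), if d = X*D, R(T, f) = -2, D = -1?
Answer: 368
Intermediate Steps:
d = 5 (d = -5*(-1) = 5)
o(K) = 5 + K (o(K) = K + 5 = 5 + K)
(o(j(R(0, -5))) - 26)*(-16) = ((5 - 2) - 26)*(-16) = (3 - 26)*(-16) = -23*(-16) = 368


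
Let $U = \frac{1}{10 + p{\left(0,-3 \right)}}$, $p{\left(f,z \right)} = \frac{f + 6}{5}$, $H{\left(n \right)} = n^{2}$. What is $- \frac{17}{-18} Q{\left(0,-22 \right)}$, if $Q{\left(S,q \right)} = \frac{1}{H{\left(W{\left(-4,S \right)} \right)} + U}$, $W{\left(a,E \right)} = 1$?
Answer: $\frac{476}{549} \approx 0.86703$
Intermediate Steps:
$p{\left(f,z \right)} = \frac{6}{5} + \frac{f}{5}$ ($p{\left(f,z \right)} = \left(6 + f\right) \frac{1}{5} = \frac{6}{5} + \frac{f}{5}$)
$U = \frac{5}{56}$ ($U = \frac{1}{10 + \left(\frac{6}{5} + \frac{1}{5} \cdot 0\right)} = \frac{1}{10 + \left(\frac{6}{5} + 0\right)} = \frac{1}{10 + \frac{6}{5}} = \frac{1}{\frac{56}{5}} = \frac{5}{56} \approx 0.089286$)
$Q{\left(S,q \right)} = \frac{56}{61}$ ($Q{\left(S,q \right)} = \frac{1}{1^{2} + \frac{5}{56}} = \frac{1}{1 + \frac{5}{56}} = \frac{1}{\frac{61}{56}} = \frac{56}{61}$)
$- \frac{17}{-18} Q{\left(0,-22 \right)} = - \frac{17}{-18} \cdot \frac{56}{61} = \left(-17\right) \left(- \frac{1}{18}\right) \frac{56}{61} = \frac{17}{18} \cdot \frac{56}{61} = \frac{476}{549}$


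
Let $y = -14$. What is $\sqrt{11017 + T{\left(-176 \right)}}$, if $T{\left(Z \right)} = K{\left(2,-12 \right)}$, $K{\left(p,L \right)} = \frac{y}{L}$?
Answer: $\frac{\sqrt{396654}}{6} \approx 104.97$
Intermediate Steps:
$K{\left(p,L \right)} = - \frac{14}{L}$
$T{\left(Z \right)} = \frac{7}{6}$ ($T{\left(Z \right)} = - \frac{14}{-12} = \left(-14\right) \left(- \frac{1}{12}\right) = \frac{7}{6}$)
$\sqrt{11017 + T{\left(-176 \right)}} = \sqrt{11017 + \frac{7}{6}} = \sqrt{\frac{66109}{6}} = \frac{\sqrt{396654}}{6}$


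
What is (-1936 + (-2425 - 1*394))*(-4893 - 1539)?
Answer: 30584160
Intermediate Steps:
(-1936 + (-2425 - 1*394))*(-4893 - 1539) = (-1936 + (-2425 - 394))*(-6432) = (-1936 - 2819)*(-6432) = -4755*(-6432) = 30584160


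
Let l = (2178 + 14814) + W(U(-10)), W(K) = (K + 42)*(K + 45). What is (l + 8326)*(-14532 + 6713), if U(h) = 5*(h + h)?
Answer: -222904052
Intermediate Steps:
U(h) = 10*h (U(h) = 5*(2*h) = 10*h)
W(K) = (42 + K)*(45 + K)
l = 20182 (l = (2178 + 14814) + (1890 + (10*(-10))² + 87*(10*(-10))) = 16992 + (1890 + (-100)² + 87*(-100)) = 16992 + (1890 + 10000 - 8700) = 16992 + 3190 = 20182)
(l + 8326)*(-14532 + 6713) = (20182 + 8326)*(-14532 + 6713) = 28508*(-7819) = -222904052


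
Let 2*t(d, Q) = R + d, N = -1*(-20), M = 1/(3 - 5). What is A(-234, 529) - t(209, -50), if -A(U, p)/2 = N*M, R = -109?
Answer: -30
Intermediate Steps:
M = -½ (M = 1/(-2) = -½ ≈ -0.50000)
N = 20
A(U, p) = 20 (A(U, p) = -40*(-1)/2 = -2*(-10) = 20)
t(d, Q) = -109/2 + d/2 (t(d, Q) = (-109 + d)/2 = -109/2 + d/2)
A(-234, 529) - t(209, -50) = 20 - (-109/2 + (½)*209) = 20 - (-109/2 + 209/2) = 20 - 1*50 = 20 - 50 = -30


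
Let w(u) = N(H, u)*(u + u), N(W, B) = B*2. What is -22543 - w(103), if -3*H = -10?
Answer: -64979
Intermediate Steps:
H = 10/3 (H = -1/3*(-10) = 10/3 ≈ 3.3333)
N(W, B) = 2*B
w(u) = 4*u**2 (w(u) = (2*u)*(u + u) = (2*u)*(2*u) = 4*u**2)
-22543 - w(103) = -22543 - 4*103**2 = -22543 - 4*10609 = -22543 - 1*42436 = -22543 - 42436 = -64979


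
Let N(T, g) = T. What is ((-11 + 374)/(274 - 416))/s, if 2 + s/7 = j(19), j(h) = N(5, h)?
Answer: -121/994 ≈ -0.12173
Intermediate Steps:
j(h) = 5
s = 21 (s = -14 + 7*5 = -14 + 35 = 21)
((-11 + 374)/(274 - 416))/s = ((-11 + 374)/(274 - 416))/21 = (363/(-142))*(1/21) = (363*(-1/142))*(1/21) = -363/142*1/21 = -121/994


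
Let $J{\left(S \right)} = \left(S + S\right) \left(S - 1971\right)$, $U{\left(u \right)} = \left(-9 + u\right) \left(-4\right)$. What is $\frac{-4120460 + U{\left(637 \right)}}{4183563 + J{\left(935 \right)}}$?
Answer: $- \frac{4122972}{2246243} \approx -1.8355$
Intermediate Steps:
$U{\left(u \right)} = 36 - 4 u$
$J{\left(S \right)} = 2 S \left(-1971 + S\right)$
$\frac{-4120460 + U{\left(637 \right)}}{4183563 + J{\left(935 \right)}} = \frac{-4120460 + \left(36 - 2548\right)}{4183563 + 2 \cdot 935 \left(-1971 + 935\right)} = \frac{-4120460 + \left(36 - 2548\right)}{4183563 + 2 \cdot 935 \left(-1036\right)} = \frac{-4120460 - 2512}{4183563 - 1937320} = - \frac{4122972}{2246243}$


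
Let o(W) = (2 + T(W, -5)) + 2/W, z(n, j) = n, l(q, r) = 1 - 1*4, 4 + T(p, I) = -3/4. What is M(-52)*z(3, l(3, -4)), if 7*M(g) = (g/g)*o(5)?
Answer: -141/140 ≈ -1.0071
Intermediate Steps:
T(p, I) = -19/4 (T(p, I) = -4 - 3/4 = -4 - 3*¼ = -4 - ¾ = -19/4)
l(q, r) = -3 (l(q, r) = 1 - 4 = -3)
o(W) = -11/4 + 2/W (o(W) = (2 - 19/4) + 2/W = -11/4 + 2/W)
M(g) = -47/140 (M(g) = ((g/g)*(-11/4 + 2/5))/7 = (1*(-11/4 + 2*(⅕)))/7 = (1*(-11/4 + ⅖))/7 = (1*(-47/20))/7 = (⅐)*(-47/20) = -47/140)
M(-52)*z(3, l(3, -4)) = -47/140*3 = -141/140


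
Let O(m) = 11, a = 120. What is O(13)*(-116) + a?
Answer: -1156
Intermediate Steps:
O(13)*(-116) + a = 11*(-116) + 120 = -1276 + 120 = -1156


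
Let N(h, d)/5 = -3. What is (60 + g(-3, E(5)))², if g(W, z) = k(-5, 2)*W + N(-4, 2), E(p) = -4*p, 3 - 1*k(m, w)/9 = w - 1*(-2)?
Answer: 5184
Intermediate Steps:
N(h, d) = -15 (N(h, d) = 5*(-3) = -15)
k(m, w) = 9 - 9*w (k(m, w) = 27 - 9*(w - 1*(-2)) = 27 - 9*(w + 2) = 27 - 9*(2 + w) = 27 + (-18 - 9*w) = 9 - 9*w)
g(W, z) = -15 - 9*W (g(W, z) = (9 - 9*2)*W - 15 = (9 - 18)*W - 15 = -9*W - 15 = -15 - 9*W)
(60 + g(-3, E(5)))² = (60 + (-15 - 9*(-3)))² = (60 + (-15 + 27))² = (60 + 12)² = 72² = 5184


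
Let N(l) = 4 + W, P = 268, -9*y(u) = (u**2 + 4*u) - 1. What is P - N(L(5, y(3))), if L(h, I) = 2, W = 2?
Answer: 262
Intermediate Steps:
y(u) = 1/9 - 4*u/9 - u**2/9 (y(u) = -((u**2 + 4*u) - 1)/9 = -(-1 + u**2 + 4*u)/9 = 1/9 - 4*u/9 - u**2/9)
N(l) = 6 (N(l) = 4 + 2 = 6)
P - N(L(5, y(3))) = 268 - 1*6 = 268 - 6 = 262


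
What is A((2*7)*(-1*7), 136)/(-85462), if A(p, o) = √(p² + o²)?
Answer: -5*√281/42731 ≈ -0.0019615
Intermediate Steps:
A(p, o) = √(o² + p²)
A((2*7)*(-1*7), 136)/(-85462) = √(136² + ((2*7)*(-1*7))²)/(-85462) = √(18496 + (14*(-7))²)*(-1/85462) = √(18496 + (-98)²)*(-1/85462) = √(18496 + 9604)*(-1/85462) = √28100*(-1/85462) = (10*√281)*(-1/85462) = -5*√281/42731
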